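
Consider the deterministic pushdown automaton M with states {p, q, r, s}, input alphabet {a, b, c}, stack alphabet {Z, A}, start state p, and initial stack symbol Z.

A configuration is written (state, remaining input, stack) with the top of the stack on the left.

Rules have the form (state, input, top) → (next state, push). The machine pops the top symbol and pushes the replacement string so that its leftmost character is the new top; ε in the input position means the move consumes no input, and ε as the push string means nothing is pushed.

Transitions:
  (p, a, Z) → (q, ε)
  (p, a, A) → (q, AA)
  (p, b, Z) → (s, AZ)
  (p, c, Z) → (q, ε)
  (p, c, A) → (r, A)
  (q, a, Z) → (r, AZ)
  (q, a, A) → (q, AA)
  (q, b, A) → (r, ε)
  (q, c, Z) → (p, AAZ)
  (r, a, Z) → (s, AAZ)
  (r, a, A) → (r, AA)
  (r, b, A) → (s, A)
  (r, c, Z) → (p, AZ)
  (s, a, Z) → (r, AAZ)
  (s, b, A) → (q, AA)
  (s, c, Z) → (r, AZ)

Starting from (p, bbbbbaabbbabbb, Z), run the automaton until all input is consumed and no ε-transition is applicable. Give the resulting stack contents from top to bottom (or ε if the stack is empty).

AAAAAZ

(p, bbbbbaabbbabbb, Z)
  read b, top Z: go to s, push AZ → (s, bbbbaabbbabbb, AZ)
  read b, top A: go to q, push AA → (q, bbbaabbbabbb, AAZ)
  read b, top A: go to r, push ε → (r, bbaabbbabbb, AZ)
  read b, top A: go to s, push A → (s, baabbbabbb, AZ)
  read b, top A: go to q, push AA → (q, aabbbabbb, AAZ)
  read a, top A: go to q, push AA → (q, abbbabbb, AAAZ)
  read a, top A: go to q, push AA → (q, bbbabbb, AAAAZ)
  read b, top A: go to r, push ε → (r, bbabbb, AAAZ)
  read b, top A: go to s, push A → (s, babbb, AAAZ)
  read b, top A: go to q, push AA → (q, abbb, AAAAZ)
  read a, top A: go to q, push AA → (q, bbb, AAAAAZ)
  read b, top A: go to r, push ε → (r, bb, AAAAZ)
  read b, top A: go to s, push A → (s, b, AAAAZ)
  read b, top A: go to q, push AA → (q, ε, AAAAAZ)
All input consumed in state q with stack AAAAAZ.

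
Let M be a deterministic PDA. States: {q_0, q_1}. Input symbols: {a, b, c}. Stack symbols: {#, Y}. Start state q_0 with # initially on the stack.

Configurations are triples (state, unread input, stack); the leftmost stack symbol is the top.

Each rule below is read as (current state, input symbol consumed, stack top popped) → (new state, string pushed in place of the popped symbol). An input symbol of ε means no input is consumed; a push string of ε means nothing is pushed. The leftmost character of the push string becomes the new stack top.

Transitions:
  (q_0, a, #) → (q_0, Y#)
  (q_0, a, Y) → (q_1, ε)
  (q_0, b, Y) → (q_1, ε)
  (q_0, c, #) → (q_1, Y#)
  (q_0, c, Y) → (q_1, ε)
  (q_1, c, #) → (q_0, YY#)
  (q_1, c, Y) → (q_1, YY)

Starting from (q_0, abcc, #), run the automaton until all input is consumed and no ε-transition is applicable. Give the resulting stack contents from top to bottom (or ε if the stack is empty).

Y#

(q_0, abcc, #)
  read a, top #: go to q_0, push Y# → (q_0, bcc, Y#)
  read b, top Y: go to q_1, push ε → (q_1, cc, #)
  read c, top #: go to q_0, push YY# → (q_0, c, YY#)
  read c, top Y: go to q_1, push ε → (q_1, ε, Y#)
All input consumed in state q_1 with stack Y#.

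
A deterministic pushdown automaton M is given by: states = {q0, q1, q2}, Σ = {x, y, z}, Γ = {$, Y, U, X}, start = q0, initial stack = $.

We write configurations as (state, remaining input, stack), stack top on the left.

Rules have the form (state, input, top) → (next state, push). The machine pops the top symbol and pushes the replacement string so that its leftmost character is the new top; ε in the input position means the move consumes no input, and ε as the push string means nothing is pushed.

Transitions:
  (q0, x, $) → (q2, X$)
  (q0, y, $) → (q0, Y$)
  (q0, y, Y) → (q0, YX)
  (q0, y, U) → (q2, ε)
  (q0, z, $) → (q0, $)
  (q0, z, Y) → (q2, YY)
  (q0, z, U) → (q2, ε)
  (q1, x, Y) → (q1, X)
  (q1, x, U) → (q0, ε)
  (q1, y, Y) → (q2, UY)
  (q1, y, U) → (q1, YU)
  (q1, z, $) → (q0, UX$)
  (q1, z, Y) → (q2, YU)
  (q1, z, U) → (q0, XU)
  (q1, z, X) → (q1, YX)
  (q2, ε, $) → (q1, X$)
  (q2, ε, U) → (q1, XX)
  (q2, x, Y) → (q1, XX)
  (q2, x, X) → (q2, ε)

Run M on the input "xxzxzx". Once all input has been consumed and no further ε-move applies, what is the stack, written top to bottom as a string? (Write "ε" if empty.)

XXX$

(q0, xxzxzx, $) ⊢ (q2, xzxzx, X$) ⊢ (q2, zxzx, $) ⊢ (q1, zxzx, X$) ⊢ (q1, xzx, YX$) ⊢ (q1, zx, XX$) ⊢ (q1, x, YXX$) ⊢ (q1, ε, XXX$)
All input consumed in state q1 with stack XXX$.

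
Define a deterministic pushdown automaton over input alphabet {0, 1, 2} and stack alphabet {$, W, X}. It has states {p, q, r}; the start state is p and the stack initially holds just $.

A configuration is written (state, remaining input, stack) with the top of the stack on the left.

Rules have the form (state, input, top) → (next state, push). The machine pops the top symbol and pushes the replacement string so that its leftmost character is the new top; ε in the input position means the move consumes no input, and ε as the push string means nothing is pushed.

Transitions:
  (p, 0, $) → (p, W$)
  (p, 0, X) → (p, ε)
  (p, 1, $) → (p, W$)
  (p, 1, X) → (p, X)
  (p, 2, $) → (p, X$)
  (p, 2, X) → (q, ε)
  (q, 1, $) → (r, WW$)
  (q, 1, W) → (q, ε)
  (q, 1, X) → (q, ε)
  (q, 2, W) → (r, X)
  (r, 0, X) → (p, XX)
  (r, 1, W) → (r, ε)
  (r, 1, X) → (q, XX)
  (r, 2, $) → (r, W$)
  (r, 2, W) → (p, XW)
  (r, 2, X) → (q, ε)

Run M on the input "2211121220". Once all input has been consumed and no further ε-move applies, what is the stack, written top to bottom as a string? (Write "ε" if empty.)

(p, 2211121220, $) ⊢ (p, 211121220, X$) ⊢ (q, 11121220, $) ⊢ (r, 1121220, WW$) ⊢ (r, 121220, W$) ⊢ (r, 21220, $) ⊢ (r, 1220, W$) ⊢ (r, 220, $) ⊢ (r, 20, W$) ⊢ (p, 0, XW$) ⊢ (p, ε, W$)
All input consumed in state p with stack W$.

W$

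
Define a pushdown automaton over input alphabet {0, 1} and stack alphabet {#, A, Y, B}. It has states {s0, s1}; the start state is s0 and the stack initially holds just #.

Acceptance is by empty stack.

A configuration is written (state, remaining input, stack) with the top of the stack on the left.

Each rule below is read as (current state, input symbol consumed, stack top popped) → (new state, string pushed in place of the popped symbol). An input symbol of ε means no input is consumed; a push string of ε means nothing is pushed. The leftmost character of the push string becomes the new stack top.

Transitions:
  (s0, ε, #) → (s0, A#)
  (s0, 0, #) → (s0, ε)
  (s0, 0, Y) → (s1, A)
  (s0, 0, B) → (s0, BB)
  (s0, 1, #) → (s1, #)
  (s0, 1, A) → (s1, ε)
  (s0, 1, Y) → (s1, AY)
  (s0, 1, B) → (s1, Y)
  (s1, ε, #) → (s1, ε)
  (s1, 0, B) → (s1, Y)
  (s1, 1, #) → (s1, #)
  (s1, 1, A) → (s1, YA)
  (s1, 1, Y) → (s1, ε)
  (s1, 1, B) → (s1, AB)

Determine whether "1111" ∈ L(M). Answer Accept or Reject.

Accept

One accepting computation: (s0, 1111, #) ⊢ (s1, 111, #) ⊢ (s1, 11, #) ⊢ (s1, 1, #) ⊢ (s1, ε, #) ⊢ (s1, ε, ε)
All input consumed and the stack is empty.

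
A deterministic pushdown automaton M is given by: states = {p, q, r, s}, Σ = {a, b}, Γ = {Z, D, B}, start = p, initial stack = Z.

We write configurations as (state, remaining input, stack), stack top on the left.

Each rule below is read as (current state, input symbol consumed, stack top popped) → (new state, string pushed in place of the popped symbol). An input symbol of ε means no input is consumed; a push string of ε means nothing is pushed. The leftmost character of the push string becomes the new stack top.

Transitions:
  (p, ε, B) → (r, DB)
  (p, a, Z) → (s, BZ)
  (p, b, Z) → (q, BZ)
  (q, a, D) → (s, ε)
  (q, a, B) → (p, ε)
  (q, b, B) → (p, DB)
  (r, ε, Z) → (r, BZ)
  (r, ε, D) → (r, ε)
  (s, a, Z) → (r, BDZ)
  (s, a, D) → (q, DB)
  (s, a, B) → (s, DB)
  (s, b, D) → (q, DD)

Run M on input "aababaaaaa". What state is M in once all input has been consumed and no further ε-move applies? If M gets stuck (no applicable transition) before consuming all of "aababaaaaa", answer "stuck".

q

(p, aababaaaaa, Z) ⊢ (s, ababaaaaa, BZ) ⊢ (s, babaaaaa, DBZ) ⊢ (q, abaaaaa, DDBZ) ⊢ (s, baaaaa, DBZ) ⊢ (q, aaaaa, DDBZ) ⊢ (s, aaaa, DBZ) ⊢ (q, aaa, DBBZ) ⊢ (s, aa, BBZ) ⊢ (s, a, DBBZ) ⊢ (q, ε, DBBBZ)
All input consumed; M is in state q.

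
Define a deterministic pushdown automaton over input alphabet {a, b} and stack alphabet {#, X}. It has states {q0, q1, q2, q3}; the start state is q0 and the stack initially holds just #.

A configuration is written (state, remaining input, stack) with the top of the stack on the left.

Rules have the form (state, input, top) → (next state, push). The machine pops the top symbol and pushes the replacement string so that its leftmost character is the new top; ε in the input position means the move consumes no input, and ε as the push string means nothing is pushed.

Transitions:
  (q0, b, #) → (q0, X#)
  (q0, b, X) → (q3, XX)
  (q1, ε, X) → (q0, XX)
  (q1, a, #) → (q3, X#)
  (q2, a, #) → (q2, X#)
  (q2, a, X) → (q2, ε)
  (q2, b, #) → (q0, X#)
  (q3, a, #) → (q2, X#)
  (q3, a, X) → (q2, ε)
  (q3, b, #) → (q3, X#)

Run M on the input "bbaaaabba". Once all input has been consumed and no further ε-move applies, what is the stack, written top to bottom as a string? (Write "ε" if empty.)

(q0, bbaaaabba, #)
  read b, top #: go to q0, push X# → (q0, baaaabba, X#)
  read b, top X: go to q3, push XX → (q3, aaaabba, XX#)
  read a, top X: go to q2, push ε → (q2, aaabba, X#)
  read a, top X: go to q2, push ε → (q2, aabba, #)
  read a, top #: go to q2, push X# → (q2, abba, X#)
  read a, top X: go to q2, push ε → (q2, bba, #)
  read b, top #: go to q0, push X# → (q0, ba, X#)
  read b, top X: go to q3, push XX → (q3, a, XX#)
  read a, top X: go to q2, push ε → (q2, ε, X#)
All input consumed in state q2 with stack X#.

X#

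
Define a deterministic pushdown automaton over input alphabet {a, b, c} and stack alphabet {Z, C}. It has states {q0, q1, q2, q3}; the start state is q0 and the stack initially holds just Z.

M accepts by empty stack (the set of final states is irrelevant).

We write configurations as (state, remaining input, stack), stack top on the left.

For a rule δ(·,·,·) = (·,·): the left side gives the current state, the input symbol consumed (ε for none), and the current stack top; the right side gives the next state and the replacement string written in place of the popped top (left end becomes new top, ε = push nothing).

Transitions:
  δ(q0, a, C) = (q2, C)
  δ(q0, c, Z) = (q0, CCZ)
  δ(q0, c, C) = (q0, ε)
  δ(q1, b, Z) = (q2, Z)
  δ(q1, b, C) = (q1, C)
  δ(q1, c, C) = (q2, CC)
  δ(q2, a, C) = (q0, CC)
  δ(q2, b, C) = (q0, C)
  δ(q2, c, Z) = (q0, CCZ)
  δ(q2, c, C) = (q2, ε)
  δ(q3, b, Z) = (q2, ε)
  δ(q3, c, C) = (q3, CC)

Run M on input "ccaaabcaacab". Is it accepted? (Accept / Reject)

(q0, ccaaabcaacab, Z)
  read c, top Z: go to q0, push CCZ → (q0, caaabcaacab, CCZ)
  read c, top C: go to q0, push ε → (q0, aaabcaacab, CZ)
  read a, top C: go to q2, push C → (q2, aabcaacab, CZ)
  read a, top C: go to q0, push CC → (q0, abcaacab, CCZ)
  read a, top C: go to q2, push C → (q2, bcaacab, CCZ)
  read b, top C: go to q0, push C → (q0, caacab, CCZ)
  read c, top C: go to q0, push ε → (q0, aacab, CZ)
  read a, top C: go to q2, push C → (q2, acab, CZ)
  read a, top C: go to q0, push CC → (q0, cab, CCZ)
  read c, top C: go to q0, push ε → (q0, ab, CZ)
  read a, top C: go to q2, push C → (q2, b, CZ)
  read b, top C: go to q0, push C → (q0, ε, CZ)
All input consumed; stack is CZ, not empty, and no further ε-move applies.

Reject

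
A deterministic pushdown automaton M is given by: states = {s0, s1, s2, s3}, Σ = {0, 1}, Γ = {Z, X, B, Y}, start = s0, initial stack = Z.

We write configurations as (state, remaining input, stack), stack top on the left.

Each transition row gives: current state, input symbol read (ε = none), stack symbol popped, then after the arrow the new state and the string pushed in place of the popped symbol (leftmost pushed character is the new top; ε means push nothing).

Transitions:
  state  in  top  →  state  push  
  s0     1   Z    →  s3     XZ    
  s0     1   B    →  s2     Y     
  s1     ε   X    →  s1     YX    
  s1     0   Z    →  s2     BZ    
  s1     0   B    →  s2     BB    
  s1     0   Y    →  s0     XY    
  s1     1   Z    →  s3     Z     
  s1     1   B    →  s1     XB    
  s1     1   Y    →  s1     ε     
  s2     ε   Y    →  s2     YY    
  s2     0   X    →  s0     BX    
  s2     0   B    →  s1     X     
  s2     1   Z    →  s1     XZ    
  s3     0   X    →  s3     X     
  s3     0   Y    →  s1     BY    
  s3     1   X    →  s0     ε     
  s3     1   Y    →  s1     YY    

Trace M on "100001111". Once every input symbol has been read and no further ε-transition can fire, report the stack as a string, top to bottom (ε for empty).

XZ

(s0, 100001111, Z) ⊢ (s3, 00001111, XZ) ⊢ (s3, 0001111, XZ) ⊢ (s3, 001111, XZ) ⊢ (s3, 01111, XZ) ⊢ (s3, 1111, XZ) ⊢ (s0, 111, Z) ⊢ (s3, 11, XZ) ⊢ (s0, 1, Z) ⊢ (s3, ε, XZ)
All input consumed in state s3 with stack XZ.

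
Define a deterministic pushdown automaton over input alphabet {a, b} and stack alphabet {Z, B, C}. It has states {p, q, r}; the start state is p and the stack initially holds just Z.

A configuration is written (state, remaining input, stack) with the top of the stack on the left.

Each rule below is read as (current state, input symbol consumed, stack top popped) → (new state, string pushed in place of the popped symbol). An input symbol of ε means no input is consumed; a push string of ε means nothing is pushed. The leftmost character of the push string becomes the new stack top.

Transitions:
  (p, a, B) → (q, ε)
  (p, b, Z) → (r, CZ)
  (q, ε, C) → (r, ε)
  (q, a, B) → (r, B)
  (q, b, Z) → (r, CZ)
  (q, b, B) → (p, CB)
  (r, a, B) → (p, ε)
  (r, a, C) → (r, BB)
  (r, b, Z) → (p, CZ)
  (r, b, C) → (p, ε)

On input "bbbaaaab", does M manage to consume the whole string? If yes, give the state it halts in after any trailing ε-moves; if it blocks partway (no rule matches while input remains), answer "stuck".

stuck

(p, bbbaaaab, Z)
  read b, top Z: go to r, push CZ → (r, bbaaaab, CZ)
  read b, top C: go to p, push ε → (p, baaaab, Z)
  read b, top Z: go to r, push CZ → (r, aaaab, CZ)
  read a, top C: go to r, push BB → (r, aaab, BBZ)
  read a, top B: go to p, push ε → (p, aab, BZ)
  read a, top B: go to q, push ε → (q, ab, Z)
No transition for (q, a, top Z); M blocks with input ab remaining.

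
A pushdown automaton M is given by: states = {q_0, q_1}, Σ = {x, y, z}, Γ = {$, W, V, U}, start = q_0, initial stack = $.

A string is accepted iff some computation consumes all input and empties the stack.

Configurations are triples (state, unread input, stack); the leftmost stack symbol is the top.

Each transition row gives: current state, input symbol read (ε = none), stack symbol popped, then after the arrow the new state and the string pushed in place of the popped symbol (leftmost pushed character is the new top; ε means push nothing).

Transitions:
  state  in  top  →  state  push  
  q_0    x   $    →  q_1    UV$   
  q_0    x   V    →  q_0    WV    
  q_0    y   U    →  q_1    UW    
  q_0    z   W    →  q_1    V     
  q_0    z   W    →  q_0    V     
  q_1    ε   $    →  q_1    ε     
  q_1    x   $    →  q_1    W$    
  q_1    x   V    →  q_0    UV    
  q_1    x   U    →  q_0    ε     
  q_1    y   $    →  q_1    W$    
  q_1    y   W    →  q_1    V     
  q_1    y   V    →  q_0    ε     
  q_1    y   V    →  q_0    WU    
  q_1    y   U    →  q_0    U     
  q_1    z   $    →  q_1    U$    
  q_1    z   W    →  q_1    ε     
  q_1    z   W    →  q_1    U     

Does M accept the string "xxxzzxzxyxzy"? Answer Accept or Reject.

Reject

No computation consumes all input and empties the stack.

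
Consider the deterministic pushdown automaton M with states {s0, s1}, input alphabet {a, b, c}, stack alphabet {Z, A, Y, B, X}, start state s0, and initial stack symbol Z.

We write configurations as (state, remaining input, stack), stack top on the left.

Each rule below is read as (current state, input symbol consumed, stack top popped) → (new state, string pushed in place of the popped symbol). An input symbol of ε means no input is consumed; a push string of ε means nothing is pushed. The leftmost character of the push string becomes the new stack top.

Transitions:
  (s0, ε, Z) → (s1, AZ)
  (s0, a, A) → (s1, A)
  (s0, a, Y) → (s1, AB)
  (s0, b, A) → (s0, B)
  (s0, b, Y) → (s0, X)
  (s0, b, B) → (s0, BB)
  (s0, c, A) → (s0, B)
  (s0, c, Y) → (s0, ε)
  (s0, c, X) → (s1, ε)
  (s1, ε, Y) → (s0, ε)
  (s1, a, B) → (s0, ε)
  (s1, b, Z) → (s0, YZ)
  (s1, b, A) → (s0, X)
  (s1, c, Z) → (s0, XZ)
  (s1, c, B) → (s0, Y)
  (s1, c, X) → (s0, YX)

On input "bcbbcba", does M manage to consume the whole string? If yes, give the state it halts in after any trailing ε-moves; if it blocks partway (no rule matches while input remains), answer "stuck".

(s0, bcbbcba, Z)
  ε-move, top Z: go to s1, push AZ → (s1, bcbbcba, AZ)
  read b, top A: go to s0, push X → (s0, cbbcba, XZ)
  read c, top X: go to s1, push ε → (s1, bbcba, Z)
  read b, top Z: go to s0, push YZ → (s0, bcba, YZ)
  read b, top Y: go to s0, push X → (s0, cba, XZ)
  read c, top X: go to s1, push ε → (s1, ba, Z)
  read b, top Z: go to s0, push YZ → (s0, a, YZ)
  read a, top Y: go to s1, push AB → (s1, ε, ABZ)
All input consumed; M is in state s1.

s1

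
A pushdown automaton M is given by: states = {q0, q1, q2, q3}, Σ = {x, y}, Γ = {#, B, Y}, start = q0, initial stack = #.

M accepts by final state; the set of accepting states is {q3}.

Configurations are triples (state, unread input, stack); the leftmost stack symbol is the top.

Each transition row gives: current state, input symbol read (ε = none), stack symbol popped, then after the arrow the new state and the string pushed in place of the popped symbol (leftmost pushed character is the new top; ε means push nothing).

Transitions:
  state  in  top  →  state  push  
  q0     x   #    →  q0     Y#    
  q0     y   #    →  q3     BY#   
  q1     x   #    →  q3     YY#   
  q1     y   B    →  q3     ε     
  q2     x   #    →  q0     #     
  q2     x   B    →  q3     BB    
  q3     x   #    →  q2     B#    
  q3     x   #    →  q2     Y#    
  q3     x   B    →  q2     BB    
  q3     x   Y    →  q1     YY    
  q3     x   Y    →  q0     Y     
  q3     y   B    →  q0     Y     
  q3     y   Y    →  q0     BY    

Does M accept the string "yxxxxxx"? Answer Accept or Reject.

Accept

One accepting computation: (q0, yxxxxxx, #) ⊢ (q3, xxxxxx, BY#) ⊢ (q2, xxxxx, BBY#) ⊢ (q3, xxxx, BBBY#) ⊢ (q2, xxx, BBBBY#) ⊢ (q3, xx, BBBBBY#) ⊢ (q2, x, BBBBBBY#) ⊢ (q3, ε, BBBBBBBY#)
All input consumed and state q3 ∈ F.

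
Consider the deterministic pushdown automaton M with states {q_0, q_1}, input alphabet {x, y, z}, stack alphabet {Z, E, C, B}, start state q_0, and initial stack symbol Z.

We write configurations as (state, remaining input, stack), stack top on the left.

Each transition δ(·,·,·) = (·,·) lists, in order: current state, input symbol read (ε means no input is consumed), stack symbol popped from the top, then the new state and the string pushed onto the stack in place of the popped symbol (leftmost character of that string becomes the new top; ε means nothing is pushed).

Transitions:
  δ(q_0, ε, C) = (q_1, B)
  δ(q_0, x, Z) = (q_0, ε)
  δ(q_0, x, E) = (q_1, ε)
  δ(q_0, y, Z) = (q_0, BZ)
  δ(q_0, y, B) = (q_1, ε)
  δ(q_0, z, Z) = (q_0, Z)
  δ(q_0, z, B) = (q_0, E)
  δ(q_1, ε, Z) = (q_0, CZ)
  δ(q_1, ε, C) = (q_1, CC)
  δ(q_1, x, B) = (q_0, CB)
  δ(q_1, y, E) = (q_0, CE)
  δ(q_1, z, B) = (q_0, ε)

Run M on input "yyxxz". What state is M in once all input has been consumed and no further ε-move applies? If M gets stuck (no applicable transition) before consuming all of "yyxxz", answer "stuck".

q_0

(q_0, yyxxz, Z)
  read y, top Z: go to q_0, push BZ → (q_0, yxxz, BZ)
  read y, top B: go to q_1, push ε → (q_1, xxz, Z)
  ε-move, top Z: go to q_0, push CZ → (q_0, xxz, CZ)
  ε-move, top C: go to q_1, push B → (q_1, xxz, BZ)
  read x, top B: go to q_0, push CB → (q_0, xz, CBZ)
  ε-move, top C: go to q_1, push B → (q_1, xz, BBZ)
  read x, top B: go to q_0, push CB → (q_0, z, CBBZ)
  ε-move, top C: go to q_1, push B → (q_1, z, BBBZ)
  read z, top B: go to q_0, push ε → (q_0, ε, BBZ)
All input consumed; M is in state q_0.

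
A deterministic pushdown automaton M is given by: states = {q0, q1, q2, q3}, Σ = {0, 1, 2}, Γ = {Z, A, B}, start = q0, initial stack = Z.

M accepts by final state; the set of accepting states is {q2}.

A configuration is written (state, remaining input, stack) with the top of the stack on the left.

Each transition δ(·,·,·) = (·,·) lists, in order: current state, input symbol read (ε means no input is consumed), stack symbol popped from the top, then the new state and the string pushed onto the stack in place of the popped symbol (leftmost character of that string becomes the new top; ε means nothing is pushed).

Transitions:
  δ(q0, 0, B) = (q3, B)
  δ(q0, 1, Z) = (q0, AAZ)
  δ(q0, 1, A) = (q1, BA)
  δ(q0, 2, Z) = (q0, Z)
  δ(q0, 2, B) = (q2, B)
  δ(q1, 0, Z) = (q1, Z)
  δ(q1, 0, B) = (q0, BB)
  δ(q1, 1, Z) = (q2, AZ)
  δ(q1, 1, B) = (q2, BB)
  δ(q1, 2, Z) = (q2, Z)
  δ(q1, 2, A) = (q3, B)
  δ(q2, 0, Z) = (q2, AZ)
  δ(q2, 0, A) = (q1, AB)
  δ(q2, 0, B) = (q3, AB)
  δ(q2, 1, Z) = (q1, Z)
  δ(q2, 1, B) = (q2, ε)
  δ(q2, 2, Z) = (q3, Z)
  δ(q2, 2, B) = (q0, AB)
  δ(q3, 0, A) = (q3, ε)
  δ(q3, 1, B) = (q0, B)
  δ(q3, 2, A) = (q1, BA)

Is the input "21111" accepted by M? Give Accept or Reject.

(q0, 21111, Z)
  read 2, top Z: go to q0, push Z → (q0, 1111, Z)
  read 1, top Z: go to q0, push AAZ → (q0, 111, AAZ)
  read 1, top A: go to q1, push BA → (q1, 11, BAAZ)
  read 1, top B: go to q2, push BB → (q2, 1, BBAAZ)
  read 1, top B: go to q2, push ε → (q2, ε, BAAZ)
All input consumed; state q2 ∈ F.

Accept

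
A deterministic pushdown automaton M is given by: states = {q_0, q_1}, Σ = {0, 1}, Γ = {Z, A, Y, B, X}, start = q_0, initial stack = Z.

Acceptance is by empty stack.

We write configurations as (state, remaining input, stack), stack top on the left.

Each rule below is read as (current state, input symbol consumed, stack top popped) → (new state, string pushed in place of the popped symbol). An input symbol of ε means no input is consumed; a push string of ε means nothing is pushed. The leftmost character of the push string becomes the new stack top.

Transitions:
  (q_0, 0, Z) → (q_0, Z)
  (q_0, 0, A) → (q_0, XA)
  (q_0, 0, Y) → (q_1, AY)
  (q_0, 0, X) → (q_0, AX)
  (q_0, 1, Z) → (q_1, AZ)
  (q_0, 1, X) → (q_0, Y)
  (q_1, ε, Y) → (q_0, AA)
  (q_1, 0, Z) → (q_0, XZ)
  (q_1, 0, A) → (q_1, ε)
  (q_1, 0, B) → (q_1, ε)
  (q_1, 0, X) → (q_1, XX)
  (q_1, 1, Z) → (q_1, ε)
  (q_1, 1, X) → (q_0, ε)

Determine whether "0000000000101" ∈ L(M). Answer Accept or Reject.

(q_0, 0000000000101, Z) ⊢ (q_0, 000000000101, Z) ⊢ (q_0, 00000000101, Z) ⊢ (q_0, 0000000101, Z) ⊢ (q_0, 000000101, Z) ⊢ (q_0, 00000101, Z) ⊢ (q_0, 0000101, Z) ⊢ (q_0, 000101, Z) ⊢ (q_0, 00101, Z) ⊢ (q_0, 0101, Z) ⊢ (q_0, 101, Z) ⊢ (q_1, 01, AZ) ⊢ (q_1, 1, Z) ⊢ (q_1, ε, ε)
All input consumed and the stack is empty.

Accept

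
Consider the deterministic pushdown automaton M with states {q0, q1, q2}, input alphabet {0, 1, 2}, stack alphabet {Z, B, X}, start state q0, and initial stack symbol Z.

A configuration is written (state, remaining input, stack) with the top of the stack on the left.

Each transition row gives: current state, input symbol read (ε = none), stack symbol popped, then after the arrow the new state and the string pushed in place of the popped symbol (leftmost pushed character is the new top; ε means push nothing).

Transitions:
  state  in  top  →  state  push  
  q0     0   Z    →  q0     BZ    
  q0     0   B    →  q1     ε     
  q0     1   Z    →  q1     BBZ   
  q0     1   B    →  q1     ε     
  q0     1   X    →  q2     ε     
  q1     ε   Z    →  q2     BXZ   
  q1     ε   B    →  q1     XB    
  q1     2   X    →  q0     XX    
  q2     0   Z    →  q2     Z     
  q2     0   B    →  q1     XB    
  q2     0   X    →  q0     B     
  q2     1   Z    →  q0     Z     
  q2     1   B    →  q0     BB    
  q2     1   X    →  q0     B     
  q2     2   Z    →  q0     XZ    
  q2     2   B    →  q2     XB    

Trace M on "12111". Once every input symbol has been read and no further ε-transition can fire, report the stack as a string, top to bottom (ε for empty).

(q0, 12111, Z)
  read 1, top Z: go to q1, push BBZ → (q1, 2111, BBZ)
  ε-move, top B: go to q1, push XB → (q1, 2111, XBBZ)
  read 2, top X: go to q0, push XX → (q0, 111, XXBBZ)
  read 1, top X: go to q2, push ε → (q2, 11, XBBZ)
  read 1, top X: go to q0, push B → (q0, 1, BBBZ)
  read 1, top B: go to q1, push ε → (q1, ε, BBZ)
  ε-move, top B: go to q1, push XB → (q1, ε, XBBZ)
All input consumed in state q1 with stack XBBZ.

XBBZ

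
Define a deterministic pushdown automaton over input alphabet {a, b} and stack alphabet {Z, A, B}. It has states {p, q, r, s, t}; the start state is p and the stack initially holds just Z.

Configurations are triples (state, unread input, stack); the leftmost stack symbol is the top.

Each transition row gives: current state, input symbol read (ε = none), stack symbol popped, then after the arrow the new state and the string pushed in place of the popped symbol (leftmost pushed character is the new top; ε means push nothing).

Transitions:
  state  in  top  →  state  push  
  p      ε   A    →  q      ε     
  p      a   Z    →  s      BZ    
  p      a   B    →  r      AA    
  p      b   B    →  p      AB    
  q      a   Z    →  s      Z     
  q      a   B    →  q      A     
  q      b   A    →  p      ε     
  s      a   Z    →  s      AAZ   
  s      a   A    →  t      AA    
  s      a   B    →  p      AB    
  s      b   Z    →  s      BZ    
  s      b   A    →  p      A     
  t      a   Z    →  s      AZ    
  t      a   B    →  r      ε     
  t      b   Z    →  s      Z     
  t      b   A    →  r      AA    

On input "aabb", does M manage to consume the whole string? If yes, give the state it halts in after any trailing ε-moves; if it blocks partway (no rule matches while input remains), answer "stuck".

(p, aabb, Z)
  read a, top Z: go to s, push BZ → (s, abb, BZ)
  read a, top B: go to p, push AB → (p, bb, ABZ)
  ε-move, top A: go to q, push ε → (q, bb, BZ)
No transition for (q, b, top B); M blocks with input bb remaining.

stuck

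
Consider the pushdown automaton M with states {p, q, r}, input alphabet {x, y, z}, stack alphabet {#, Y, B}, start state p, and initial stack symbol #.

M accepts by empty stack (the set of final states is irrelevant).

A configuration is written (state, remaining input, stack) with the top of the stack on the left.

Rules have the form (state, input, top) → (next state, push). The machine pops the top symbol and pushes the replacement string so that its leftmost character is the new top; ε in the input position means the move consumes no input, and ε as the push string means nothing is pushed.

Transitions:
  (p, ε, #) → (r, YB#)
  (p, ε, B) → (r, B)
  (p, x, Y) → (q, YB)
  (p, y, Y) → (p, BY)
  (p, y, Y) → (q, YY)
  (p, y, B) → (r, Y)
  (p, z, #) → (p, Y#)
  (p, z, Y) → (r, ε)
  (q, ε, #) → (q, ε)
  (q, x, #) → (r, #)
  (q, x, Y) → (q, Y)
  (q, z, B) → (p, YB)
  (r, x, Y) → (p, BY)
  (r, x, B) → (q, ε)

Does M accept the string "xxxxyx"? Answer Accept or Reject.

No computation consumes all input and empties the stack.

Reject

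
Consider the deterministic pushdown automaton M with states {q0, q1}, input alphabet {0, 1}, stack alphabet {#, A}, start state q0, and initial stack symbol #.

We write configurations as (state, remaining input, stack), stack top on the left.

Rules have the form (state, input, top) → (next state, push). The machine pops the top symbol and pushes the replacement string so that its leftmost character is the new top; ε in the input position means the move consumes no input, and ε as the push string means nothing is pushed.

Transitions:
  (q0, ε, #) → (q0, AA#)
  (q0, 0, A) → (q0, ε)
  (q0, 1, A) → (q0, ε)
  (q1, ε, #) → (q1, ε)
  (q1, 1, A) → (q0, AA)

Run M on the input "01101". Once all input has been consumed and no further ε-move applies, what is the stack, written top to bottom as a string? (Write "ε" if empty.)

A#

(q0, 01101, #)
  ε-move, top #: go to q0, push AA# → (q0, 01101, AA#)
  read 0, top A: go to q0, push ε → (q0, 1101, A#)
  read 1, top A: go to q0, push ε → (q0, 101, #)
  ε-move, top #: go to q0, push AA# → (q0, 101, AA#)
  read 1, top A: go to q0, push ε → (q0, 01, A#)
  read 0, top A: go to q0, push ε → (q0, 1, #)
  ε-move, top #: go to q0, push AA# → (q0, 1, AA#)
  read 1, top A: go to q0, push ε → (q0, ε, A#)
All input consumed in state q0 with stack A#.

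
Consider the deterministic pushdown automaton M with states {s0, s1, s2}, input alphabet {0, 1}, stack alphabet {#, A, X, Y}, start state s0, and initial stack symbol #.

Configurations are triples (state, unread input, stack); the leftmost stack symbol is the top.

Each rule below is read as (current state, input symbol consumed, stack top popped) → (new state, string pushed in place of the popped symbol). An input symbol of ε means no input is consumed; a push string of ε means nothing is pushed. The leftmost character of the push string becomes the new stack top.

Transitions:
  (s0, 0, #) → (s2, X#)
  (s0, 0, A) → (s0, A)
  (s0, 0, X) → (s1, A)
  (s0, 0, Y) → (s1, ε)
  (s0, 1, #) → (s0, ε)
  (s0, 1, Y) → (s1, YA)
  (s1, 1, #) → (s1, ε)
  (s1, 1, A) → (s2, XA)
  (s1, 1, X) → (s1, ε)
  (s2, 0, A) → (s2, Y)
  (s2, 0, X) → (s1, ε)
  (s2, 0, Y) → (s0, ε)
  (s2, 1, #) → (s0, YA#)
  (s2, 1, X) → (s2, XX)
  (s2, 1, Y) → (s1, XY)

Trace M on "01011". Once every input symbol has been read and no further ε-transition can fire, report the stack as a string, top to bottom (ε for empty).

ε

(s0, 01011, #) ⊢ (s2, 1011, X#) ⊢ (s2, 011, XX#) ⊢ (s1, 11, X#) ⊢ (s1, 1, #) ⊢ (s1, ε, ε)
All input consumed in state s1 with stack ε.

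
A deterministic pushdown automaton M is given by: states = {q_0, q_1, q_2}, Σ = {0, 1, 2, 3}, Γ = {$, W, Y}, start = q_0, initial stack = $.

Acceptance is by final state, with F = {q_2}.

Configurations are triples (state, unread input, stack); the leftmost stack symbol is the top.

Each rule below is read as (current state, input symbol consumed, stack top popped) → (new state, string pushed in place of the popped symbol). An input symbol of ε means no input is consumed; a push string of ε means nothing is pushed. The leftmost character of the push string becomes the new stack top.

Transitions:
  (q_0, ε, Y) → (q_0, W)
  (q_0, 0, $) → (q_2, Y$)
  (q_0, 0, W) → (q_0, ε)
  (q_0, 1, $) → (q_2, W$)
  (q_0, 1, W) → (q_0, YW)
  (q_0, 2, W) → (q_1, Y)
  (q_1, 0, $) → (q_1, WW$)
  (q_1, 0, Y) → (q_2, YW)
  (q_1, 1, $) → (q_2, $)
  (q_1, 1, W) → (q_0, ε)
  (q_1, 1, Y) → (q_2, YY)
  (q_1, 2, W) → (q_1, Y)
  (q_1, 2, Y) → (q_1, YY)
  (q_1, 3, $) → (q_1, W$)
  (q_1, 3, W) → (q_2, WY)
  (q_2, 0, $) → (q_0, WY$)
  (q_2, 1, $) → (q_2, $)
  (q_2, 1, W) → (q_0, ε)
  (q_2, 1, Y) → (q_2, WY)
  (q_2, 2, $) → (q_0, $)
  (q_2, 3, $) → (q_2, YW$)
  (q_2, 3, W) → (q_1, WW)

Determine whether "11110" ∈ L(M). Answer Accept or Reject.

(q_0, 11110, $)
  read 1, top $: go to q_2, push W$ → (q_2, 1110, W$)
  read 1, top W: go to q_0, push ε → (q_0, 110, $)
  read 1, top $: go to q_2, push W$ → (q_2, 10, W$)
  read 1, top W: go to q_0, push ε → (q_0, 0, $)
  read 0, top $: go to q_2, push Y$ → (q_2, ε, Y$)
All input consumed; state q_2 ∈ F.

Accept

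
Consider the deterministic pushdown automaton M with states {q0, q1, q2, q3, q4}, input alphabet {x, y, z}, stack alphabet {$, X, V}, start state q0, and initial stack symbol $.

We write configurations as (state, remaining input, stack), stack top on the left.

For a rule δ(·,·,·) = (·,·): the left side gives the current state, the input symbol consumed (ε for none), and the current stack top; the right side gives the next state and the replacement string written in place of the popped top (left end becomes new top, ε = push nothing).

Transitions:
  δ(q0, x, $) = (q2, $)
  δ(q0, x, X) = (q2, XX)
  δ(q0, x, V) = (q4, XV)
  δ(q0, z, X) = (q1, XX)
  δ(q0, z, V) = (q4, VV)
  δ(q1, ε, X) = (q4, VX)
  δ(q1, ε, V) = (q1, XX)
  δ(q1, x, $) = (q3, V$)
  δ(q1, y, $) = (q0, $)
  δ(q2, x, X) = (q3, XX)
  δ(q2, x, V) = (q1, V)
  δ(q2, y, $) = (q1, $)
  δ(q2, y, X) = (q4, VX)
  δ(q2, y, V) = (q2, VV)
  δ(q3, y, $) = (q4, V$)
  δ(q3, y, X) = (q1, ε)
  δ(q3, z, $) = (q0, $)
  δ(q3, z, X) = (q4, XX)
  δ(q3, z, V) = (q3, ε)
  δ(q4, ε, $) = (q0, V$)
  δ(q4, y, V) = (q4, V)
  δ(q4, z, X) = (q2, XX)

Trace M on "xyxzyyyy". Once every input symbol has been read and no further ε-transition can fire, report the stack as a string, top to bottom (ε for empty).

V$

(q0, xyxzyyyy, $)
  read x, top $: go to q2, push $ → (q2, yxzyyyy, $)
  read y, top $: go to q1, push $ → (q1, xzyyyy, $)
  read x, top $: go to q3, push V$ → (q3, zyyyy, V$)
  read z, top V: go to q3, push ε → (q3, yyyy, $)
  read y, top $: go to q4, push V$ → (q4, yyy, V$)
  read y, top V: go to q4, push V → (q4, yy, V$)
  read y, top V: go to q4, push V → (q4, y, V$)
  read y, top V: go to q4, push V → (q4, ε, V$)
All input consumed in state q4 with stack V$.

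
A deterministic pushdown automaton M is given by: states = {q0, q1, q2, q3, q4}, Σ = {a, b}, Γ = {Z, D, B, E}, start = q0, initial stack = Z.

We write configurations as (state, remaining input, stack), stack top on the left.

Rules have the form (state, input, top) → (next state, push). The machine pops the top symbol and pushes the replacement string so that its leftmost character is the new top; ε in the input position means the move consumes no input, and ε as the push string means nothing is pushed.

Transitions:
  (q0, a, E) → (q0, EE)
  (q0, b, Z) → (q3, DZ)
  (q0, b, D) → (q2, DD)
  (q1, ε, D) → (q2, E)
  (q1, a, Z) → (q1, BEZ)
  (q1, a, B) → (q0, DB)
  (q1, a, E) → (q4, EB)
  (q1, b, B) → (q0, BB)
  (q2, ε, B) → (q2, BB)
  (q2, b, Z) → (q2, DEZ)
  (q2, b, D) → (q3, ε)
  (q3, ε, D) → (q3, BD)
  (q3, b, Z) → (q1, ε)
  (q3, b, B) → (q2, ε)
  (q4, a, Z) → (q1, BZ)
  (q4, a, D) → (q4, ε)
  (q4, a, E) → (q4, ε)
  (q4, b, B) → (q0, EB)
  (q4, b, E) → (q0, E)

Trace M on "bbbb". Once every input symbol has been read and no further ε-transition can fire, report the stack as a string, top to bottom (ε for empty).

ε

(q0, bbbb, Z) ⊢ (q3, bbb, DZ) ⊢ (q3, bbb, BDZ) ⊢ (q2, bb, DZ) ⊢ (q3, b, Z) ⊢ (q1, ε, ε)
All input consumed in state q1 with stack ε.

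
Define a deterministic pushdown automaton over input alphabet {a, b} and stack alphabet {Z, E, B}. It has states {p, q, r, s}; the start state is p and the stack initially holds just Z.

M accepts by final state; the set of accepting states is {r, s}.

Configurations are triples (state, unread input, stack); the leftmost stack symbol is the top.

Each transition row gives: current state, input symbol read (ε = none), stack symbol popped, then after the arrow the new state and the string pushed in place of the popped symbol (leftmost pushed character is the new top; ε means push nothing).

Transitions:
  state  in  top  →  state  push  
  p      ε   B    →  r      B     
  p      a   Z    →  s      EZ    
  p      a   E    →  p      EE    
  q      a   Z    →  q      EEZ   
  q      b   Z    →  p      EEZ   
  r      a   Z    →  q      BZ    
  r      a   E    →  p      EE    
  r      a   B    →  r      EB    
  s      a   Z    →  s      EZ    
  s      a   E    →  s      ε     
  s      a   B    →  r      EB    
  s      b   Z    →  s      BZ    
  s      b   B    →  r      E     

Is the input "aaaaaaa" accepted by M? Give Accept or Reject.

(p, aaaaaaa, Z)
  read a, top Z: go to s, push EZ → (s, aaaaaa, EZ)
  read a, top E: go to s, push ε → (s, aaaaa, Z)
  read a, top Z: go to s, push EZ → (s, aaaa, EZ)
  read a, top E: go to s, push ε → (s, aaa, Z)
  read a, top Z: go to s, push EZ → (s, aa, EZ)
  read a, top E: go to s, push ε → (s, a, Z)
  read a, top Z: go to s, push EZ → (s, ε, EZ)
All input consumed; state s ∈ F.

Accept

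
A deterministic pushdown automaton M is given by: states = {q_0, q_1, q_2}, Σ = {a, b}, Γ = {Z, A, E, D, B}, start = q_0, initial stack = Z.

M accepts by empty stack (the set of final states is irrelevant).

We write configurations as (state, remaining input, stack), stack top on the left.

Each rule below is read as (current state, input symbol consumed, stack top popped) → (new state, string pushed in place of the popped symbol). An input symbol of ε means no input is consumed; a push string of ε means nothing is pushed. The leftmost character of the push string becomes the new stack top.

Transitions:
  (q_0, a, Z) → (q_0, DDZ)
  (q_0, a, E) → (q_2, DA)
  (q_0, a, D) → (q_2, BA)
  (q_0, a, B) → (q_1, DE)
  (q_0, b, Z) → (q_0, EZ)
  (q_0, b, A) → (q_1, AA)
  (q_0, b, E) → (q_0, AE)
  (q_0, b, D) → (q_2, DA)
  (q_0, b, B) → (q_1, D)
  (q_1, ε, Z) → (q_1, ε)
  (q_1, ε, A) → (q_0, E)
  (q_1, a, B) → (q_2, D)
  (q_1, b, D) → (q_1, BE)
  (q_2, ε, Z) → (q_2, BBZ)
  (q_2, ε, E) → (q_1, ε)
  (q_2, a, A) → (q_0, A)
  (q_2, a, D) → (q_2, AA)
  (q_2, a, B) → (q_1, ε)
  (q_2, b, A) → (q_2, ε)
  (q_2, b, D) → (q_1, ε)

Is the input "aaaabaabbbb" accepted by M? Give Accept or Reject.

Accept

(q_0, aaaabaabbbb, Z) ⊢ (q_0, aaabaabbbb, DDZ) ⊢ (q_2, aabaabbbb, BADZ) ⊢ (q_1, abaabbbb, ADZ) ⊢ (q_0, abaabbbb, EDZ) ⊢ (q_2, baabbbb, DADZ) ⊢ (q_1, aabbbb, ADZ) ⊢ (q_0, aabbbb, EDZ) ⊢ (q_2, abbbb, DADZ) ⊢ (q_2, bbbb, AAADZ) ⊢ (q_2, bbb, AADZ) ⊢ (q_2, bb, ADZ) ⊢ (q_2, b, DZ) ⊢ (q_1, ε, Z) ⊢ (q_1, ε, ε)
All input consumed and the stack is empty.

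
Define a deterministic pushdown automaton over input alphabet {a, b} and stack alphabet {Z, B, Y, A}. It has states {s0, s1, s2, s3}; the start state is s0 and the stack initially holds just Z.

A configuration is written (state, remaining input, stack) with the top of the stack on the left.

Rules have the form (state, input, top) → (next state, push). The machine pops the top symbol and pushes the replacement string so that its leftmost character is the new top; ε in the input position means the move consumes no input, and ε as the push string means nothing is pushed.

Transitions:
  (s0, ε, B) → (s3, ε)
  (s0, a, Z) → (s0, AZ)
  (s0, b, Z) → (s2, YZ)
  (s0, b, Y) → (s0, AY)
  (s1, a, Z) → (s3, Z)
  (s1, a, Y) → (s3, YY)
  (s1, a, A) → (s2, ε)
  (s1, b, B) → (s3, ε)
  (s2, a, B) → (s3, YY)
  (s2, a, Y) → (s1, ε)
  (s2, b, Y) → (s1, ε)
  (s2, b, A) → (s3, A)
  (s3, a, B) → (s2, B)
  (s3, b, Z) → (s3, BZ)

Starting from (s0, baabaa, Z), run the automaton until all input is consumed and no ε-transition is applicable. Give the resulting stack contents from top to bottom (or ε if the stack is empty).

(s0, baabaa, Z)
  read b, top Z: go to s2, push YZ → (s2, aabaa, YZ)
  read a, top Y: go to s1, push ε → (s1, abaa, Z)
  read a, top Z: go to s3, push Z → (s3, baa, Z)
  read b, top Z: go to s3, push BZ → (s3, aa, BZ)
  read a, top B: go to s2, push B → (s2, a, BZ)
  read a, top B: go to s3, push YY → (s3, ε, YYZ)
All input consumed in state s3 with stack YYZ.

YYZ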